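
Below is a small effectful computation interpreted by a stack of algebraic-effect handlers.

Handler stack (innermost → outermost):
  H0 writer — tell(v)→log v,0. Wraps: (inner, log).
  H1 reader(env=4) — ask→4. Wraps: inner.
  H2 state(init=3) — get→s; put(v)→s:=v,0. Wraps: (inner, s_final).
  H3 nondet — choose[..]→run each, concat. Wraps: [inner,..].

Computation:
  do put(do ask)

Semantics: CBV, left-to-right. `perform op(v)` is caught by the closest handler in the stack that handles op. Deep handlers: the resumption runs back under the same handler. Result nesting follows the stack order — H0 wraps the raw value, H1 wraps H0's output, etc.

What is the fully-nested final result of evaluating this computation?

Evaluation trace:
ask @ H1 ⇒ 4
put(4) @ H2 ⇒ s:=4
H0 returns (0, ())
H1 returns (0, ())
H2 returns ((0, ()), 4)
H3 returns [((0, ()), 4)]
= [((0, ()), 4)]

Answer: [((0, ()), 4)]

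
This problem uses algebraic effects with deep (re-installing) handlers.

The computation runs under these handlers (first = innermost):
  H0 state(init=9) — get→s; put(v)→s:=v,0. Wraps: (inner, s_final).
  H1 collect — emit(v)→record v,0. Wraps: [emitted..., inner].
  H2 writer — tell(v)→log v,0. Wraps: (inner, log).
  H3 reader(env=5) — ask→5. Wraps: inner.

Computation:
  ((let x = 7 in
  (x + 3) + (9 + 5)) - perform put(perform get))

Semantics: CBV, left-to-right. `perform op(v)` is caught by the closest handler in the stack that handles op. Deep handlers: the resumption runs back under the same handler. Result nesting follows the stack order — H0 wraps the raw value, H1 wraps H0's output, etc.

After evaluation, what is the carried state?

Evaluation trace:
get @ H0 ⇒ 9
put(9) @ H0 ⇒ s:=9
H0 returns (24, 9)
H1 returns [(24, 9)]
H2 returns ([(24, 9)], ())
H3 returns ([(24, 9)], ())
= ([(24, 9)], ())

Answer: 9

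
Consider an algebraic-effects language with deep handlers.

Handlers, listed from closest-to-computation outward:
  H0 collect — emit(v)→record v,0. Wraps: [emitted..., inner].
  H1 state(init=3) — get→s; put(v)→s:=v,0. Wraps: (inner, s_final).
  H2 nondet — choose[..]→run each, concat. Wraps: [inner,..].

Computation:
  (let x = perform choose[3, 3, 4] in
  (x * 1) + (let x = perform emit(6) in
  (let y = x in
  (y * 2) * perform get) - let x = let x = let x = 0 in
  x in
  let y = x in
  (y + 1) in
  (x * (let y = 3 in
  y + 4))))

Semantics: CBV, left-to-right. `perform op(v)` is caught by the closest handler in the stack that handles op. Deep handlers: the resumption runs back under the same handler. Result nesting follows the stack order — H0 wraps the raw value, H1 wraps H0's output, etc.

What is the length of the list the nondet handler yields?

Working:
choose[3, 3, 4] @ H2
  branch[0] choose=3:
    emit(6) @ H0 ⇒ out+=6
    get @ H1 ⇒ 3
    H0 returns [6, -4]
    H1 returns ([6, -4], 3)
    H2 returns [([6, -4], 3)]
  branch[1] choose=3:
    emit(6) @ H0 ⇒ out+=6
    get @ H1 ⇒ 3
    H0 returns [6, -4]
    H1 returns ([6, -4], 3)
    H2 returns [([6, -4], 3)]
  branch[2] choose=4:
    emit(6) @ H0 ⇒ out+=6
    get @ H1 ⇒ 3
    H0 returns [6, -3]
    H1 returns ([6, -3], 3)
    H2 returns [([6, -3], 3)]
= [([6, -4], 3), ([6, -4], 3), ([6, -3], 3)]

Answer: 3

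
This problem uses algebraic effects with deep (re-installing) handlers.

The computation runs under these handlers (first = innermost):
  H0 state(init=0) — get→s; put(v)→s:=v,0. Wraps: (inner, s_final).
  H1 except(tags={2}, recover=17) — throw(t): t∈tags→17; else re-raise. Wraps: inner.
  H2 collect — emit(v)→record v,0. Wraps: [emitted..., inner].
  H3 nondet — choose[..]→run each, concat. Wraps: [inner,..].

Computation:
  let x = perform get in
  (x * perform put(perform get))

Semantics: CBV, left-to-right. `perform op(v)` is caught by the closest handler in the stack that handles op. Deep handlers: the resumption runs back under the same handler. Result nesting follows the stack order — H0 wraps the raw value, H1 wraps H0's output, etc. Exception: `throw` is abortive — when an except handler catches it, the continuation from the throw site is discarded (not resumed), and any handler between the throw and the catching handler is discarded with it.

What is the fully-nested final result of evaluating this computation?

Answer: [[(0, 0)]]

Evaluation trace:
get @ H0 ⇒ 0
get @ H0 ⇒ 0
put(0) @ H0 ⇒ s:=0
H0 returns (0, 0)
H1 returns (0, 0)
H2 returns [(0, 0)]
H3 returns [[(0, 0)]]
= [[(0, 0)]]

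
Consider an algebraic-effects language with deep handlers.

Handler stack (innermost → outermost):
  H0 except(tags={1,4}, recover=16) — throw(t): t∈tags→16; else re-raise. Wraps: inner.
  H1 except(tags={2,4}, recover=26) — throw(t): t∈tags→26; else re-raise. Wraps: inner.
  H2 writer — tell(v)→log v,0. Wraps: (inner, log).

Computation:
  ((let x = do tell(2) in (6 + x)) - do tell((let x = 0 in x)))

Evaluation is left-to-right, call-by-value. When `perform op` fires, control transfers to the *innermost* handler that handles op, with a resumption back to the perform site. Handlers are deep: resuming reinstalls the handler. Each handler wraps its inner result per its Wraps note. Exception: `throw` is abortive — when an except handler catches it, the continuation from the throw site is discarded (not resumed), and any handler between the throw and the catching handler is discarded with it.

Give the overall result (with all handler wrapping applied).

Working:
tell(2) @ H2 ⇒ log+=2
tell(0) @ H2 ⇒ log+=0
H0 returns 6
H1 returns 6
H2 returns (6, (2, 0))
= (6, (2, 0))

Answer: (6, (2, 0))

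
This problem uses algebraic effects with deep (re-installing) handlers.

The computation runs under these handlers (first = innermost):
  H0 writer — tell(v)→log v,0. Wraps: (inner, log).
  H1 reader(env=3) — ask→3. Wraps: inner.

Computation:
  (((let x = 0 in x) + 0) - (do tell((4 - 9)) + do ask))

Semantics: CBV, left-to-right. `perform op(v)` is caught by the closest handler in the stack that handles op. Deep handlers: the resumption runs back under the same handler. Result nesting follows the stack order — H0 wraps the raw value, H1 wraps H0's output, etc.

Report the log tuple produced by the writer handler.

Answer: (-5)

Step-by-step:
tell(-5) @ H0 ⇒ log+=-5
ask @ H1 ⇒ 3
H0 returns (-3, (-5))
H1 returns (-3, (-5))
= (-3, (-5))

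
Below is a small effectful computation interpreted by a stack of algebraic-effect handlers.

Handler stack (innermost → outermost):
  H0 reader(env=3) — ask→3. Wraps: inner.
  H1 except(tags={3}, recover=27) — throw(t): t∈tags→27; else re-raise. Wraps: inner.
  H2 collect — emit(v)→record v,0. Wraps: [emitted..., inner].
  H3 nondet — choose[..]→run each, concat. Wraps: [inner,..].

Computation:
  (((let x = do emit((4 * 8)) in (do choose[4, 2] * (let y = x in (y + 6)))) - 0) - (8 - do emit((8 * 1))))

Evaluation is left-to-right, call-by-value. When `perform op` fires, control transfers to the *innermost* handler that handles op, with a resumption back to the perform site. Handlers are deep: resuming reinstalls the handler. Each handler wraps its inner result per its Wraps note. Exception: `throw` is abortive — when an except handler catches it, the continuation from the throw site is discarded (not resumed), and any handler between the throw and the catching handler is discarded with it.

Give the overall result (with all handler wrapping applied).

Answer: [[32, 8, 16], [32, 8, 4]]

Step-by-step:
emit(32) @ H2 ⇒ out+=32
choose[4, 2] @ H3
  branch[0] choose=4:
    emit(8) @ H2 ⇒ out+=8
    H0 returns 16
    H1 returns 16
    H2 returns [32, 8, 16]
    H3 returns [[32, 8, 16]]
  branch[1] choose=2:
    emit(8) @ H2 ⇒ out+=8
    H0 returns 4
    H1 returns 4
    H2 returns [32, 8, 4]
    H3 returns [[32, 8, 4]]
= [[32, 8, 16], [32, 8, 4]]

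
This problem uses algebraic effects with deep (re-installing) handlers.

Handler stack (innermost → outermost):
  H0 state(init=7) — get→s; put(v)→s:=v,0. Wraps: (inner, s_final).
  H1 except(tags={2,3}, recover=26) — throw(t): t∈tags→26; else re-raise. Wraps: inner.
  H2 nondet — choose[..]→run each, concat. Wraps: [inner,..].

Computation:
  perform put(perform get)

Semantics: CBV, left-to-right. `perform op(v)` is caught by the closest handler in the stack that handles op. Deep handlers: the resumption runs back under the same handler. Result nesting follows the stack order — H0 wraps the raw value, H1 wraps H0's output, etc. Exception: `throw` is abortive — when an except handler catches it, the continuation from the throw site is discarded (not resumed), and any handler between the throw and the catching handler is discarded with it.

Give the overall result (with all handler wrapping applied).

Evaluation trace:
get @ H0 ⇒ 7
put(7) @ H0 ⇒ s:=7
H0 returns (0, 7)
H1 returns (0, 7)
H2 returns [(0, 7)]
= [(0, 7)]

Answer: [(0, 7)]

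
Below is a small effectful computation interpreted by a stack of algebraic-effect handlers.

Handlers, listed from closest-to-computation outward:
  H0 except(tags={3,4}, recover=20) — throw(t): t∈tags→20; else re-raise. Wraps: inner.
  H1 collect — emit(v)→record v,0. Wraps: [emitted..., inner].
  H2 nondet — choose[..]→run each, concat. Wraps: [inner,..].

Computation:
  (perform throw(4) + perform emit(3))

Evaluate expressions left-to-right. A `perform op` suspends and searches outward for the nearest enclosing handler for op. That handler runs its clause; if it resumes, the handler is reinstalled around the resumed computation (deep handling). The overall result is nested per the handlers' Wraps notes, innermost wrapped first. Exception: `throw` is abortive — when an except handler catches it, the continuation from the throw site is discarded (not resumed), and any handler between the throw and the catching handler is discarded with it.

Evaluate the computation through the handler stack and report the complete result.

Answer: [[20]]

Working:
throw(4) @ H0 caught ⇒ 20
H1 returns [20]
H2 returns [[20]]
= [[20]]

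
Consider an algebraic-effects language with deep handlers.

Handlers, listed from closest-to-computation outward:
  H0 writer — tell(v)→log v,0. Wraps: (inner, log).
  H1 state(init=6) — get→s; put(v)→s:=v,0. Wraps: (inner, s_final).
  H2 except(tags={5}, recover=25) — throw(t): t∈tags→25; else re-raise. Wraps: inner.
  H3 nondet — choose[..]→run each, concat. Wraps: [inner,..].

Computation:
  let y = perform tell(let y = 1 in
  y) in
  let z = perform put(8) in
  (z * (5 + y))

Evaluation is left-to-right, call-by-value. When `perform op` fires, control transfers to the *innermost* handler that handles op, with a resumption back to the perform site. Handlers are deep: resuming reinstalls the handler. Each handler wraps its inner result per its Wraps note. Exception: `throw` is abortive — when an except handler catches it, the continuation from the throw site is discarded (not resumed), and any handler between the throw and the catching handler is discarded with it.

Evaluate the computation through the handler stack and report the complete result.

Answer: [((0, (1)), 8)]

Evaluation trace:
tell(1) @ H0 ⇒ log+=1
put(8) @ H1 ⇒ s:=8
H0 returns (0, (1))
H1 returns ((0, (1)), 8)
H2 returns ((0, (1)), 8)
H3 returns [((0, (1)), 8)]
= [((0, (1)), 8)]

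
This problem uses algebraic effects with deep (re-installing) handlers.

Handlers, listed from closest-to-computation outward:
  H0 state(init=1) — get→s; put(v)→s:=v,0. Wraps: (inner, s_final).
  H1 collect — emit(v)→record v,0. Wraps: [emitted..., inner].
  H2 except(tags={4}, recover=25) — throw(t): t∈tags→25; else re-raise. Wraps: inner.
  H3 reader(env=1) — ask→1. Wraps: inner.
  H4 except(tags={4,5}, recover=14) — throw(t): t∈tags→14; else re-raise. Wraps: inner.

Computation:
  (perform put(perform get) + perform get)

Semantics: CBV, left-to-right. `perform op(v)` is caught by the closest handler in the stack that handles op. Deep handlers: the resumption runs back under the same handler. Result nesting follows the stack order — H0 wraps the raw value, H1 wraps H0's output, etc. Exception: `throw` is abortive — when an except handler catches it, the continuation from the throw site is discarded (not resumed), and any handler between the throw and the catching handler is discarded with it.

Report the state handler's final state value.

Answer: 1

Step-by-step:
get @ H0 ⇒ 1
put(1) @ H0 ⇒ s:=1
get @ H0 ⇒ 1
H0 returns (1, 1)
H1 returns [(1, 1)]
H2 returns [(1, 1)]
H3 returns [(1, 1)]
H4 returns [(1, 1)]
= [(1, 1)]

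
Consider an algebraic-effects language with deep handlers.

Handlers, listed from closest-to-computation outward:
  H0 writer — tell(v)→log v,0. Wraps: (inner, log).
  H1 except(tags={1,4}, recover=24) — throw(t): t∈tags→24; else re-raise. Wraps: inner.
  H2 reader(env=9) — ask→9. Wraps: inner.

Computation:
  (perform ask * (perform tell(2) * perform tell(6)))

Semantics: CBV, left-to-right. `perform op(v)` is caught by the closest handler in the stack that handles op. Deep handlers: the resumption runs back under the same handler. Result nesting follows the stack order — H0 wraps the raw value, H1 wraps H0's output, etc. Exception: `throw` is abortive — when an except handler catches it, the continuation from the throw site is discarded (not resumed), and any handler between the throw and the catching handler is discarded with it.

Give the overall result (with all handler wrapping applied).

Evaluation trace:
ask @ H2 ⇒ 9
tell(2) @ H0 ⇒ log+=2
tell(6) @ H0 ⇒ log+=6
H0 returns (0, (2, 6))
H1 returns (0, (2, 6))
H2 returns (0, (2, 6))
= (0, (2, 6))

Answer: (0, (2, 6))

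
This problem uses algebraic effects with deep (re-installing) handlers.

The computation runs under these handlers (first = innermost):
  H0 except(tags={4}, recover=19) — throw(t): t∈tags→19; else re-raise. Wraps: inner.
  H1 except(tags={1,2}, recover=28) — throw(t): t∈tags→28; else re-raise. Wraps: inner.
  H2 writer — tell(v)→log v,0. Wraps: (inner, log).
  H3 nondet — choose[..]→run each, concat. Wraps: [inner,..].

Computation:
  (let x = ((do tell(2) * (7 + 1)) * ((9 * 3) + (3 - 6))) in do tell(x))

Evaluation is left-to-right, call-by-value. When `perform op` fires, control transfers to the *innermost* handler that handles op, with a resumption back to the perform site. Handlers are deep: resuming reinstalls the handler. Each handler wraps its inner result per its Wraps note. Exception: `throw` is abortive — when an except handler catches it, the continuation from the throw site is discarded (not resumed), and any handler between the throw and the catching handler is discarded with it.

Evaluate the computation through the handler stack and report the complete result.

Answer: [(0, (2, 0))]

Working:
tell(2) @ H2 ⇒ log+=2
tell(0) @ H2 ⇒ log+=0
H0 returns 0
H1 returns 0
H2 returns (0, (2, 0))
H3 returns [(0, (2, 0))]
= [(0, (2, 0))]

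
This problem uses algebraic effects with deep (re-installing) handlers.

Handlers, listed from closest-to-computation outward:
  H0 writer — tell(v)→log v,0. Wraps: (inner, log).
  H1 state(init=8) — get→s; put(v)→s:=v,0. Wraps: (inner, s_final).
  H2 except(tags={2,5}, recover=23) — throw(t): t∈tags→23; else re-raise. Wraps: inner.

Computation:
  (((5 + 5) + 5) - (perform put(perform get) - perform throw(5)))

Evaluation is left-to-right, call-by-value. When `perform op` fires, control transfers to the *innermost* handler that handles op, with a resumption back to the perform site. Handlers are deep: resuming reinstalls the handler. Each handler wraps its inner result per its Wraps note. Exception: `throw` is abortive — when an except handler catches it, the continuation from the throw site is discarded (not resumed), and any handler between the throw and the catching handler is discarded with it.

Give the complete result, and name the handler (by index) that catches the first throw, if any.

Evaluation trace:
get @ H1 ⇒ 8
put(8) @ H1 ⇒ s:=8
throw(5) @ H2 caught ⇒ 23
= 23

Answer: 23 ; first throw caught by: H2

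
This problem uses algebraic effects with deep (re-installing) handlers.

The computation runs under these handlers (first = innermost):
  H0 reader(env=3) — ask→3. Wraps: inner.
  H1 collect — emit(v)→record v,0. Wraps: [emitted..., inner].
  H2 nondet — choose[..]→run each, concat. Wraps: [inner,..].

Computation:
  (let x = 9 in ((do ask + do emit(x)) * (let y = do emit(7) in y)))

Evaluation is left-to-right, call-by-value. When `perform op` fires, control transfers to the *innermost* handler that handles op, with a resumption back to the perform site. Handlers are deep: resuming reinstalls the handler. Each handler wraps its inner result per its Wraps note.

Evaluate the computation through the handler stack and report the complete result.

Answer: [[9, 7, 0]]

Working:
ask @ H0 ⇒ 3
emit(9) @ H1 ⇒ out+=9
emit(7) @ H1 ⇒ out+=7
H0 returns 0
H1 returns [9, 7, 0]
H2 returns [[9, 7, 0]]
= [[9, 7, 0]]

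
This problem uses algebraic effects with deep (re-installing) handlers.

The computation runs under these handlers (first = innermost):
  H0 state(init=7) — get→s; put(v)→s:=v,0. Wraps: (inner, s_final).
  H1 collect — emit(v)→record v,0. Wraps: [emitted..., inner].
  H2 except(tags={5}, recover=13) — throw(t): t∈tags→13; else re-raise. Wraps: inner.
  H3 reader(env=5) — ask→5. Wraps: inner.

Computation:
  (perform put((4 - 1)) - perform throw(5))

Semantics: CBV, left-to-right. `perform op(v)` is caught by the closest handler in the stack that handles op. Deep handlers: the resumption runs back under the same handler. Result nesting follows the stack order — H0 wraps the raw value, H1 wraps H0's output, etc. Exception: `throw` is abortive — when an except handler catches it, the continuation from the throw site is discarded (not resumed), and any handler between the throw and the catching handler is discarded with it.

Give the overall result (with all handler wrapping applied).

Working:
put(3) @ H0 ⇒ s:=3
throw(5) @ H2 caught ⇒ 13
H3 returns 13
= 13

Answer: 13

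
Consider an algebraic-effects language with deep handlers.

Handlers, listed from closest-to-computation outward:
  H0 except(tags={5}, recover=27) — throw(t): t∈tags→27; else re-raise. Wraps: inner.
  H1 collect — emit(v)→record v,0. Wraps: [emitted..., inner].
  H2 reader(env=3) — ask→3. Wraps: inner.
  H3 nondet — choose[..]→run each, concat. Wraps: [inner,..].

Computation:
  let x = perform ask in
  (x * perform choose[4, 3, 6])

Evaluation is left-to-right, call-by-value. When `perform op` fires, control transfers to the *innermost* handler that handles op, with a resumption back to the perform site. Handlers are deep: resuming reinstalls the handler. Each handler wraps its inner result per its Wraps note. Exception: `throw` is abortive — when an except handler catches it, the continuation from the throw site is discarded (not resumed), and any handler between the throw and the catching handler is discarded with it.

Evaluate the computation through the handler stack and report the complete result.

Step-by-step:
ask @ H2 ⇒ 3
choose[4, 3, 6] @ H3
  branch[0] choose=4:
    H0 returns 12
    H1 returns [12]
    H2 returns [12]
    H3 returns [[12]]
  branch[1] choose=3:
    H0 returns 9
    H1 returns [9]
    H2 returns [9]
    H3 returns [[9]]
  branch[2] choose=6:
    H0 returns 18
    H1 returns [18]
    H2 returns [18]
    H3 returns [[18]]
= [[12], [9], [18]]

Answer: [[12], [9], [18]]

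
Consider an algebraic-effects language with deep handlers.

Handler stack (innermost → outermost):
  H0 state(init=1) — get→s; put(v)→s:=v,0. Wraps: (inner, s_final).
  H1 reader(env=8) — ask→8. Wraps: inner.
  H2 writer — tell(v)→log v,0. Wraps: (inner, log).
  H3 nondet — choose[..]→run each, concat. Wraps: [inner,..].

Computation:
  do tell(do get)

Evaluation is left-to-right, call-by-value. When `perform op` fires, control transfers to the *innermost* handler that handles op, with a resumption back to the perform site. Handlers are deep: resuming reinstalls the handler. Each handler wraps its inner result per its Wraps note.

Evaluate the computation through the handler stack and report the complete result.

Answer: [((0, 1), (1))]

Working:
get @ H0 ⇒ 1
tell(1) @ H2 ⇒ log+=1
H0 returns (0, 1)
H1 returns (0, 1)
H2 returns ((0, 1), (1))
H3 returns [((0, 1), (1))]
= [((0, 1), (1))]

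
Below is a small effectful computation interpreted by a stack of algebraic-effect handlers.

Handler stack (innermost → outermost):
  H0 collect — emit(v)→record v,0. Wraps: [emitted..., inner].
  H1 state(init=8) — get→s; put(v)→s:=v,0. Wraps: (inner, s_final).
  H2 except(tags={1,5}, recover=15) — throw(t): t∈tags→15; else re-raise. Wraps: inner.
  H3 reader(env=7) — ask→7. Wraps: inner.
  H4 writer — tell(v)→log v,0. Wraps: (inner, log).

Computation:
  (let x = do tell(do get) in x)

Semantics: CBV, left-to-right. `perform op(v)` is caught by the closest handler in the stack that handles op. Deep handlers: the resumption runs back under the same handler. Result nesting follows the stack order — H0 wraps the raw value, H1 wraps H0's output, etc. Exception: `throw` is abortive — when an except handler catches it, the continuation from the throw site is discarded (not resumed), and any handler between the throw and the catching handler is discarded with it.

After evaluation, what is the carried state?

Working:
get @ H1 ⇒ 8
tell(8) @ H4 ⇒ log+=8
H0 returns [0]
H1 returns ([0], 8)
H2 returns ([0], 8)
H3 returns ([0], 8)
H4 returns (([0], 8), (8))
= (([0], 8), (8))

Answer: 8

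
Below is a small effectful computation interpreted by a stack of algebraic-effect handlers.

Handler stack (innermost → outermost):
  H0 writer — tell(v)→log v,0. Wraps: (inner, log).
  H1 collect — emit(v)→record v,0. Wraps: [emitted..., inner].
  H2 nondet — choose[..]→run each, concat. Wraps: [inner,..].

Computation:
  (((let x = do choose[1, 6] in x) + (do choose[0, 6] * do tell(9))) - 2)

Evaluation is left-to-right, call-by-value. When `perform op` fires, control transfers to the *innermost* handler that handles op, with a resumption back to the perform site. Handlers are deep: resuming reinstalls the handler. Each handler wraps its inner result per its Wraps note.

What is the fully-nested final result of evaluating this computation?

Answer: [[(-1, (9))], [(-1, (9))], [(4, (9))], [(4, (9))]]

Step-by-step:
choose[1, 6] @ H2
  branch[0] choose=1:
    choose[0, 6] @ H2
      branch[0] choose=0:
        tell(9) @ H0 ⇒ log+=9
        H0 returns (-1, (9))
        H1 returns [(-1, (9))]
        H2 returns [[(-1, (9))]]
      branch[1] choose=6:
        tell(9) @ H0 ⇒ log+=9
        H0 returns (-1, (9))
        H1 returns [(-1, (9))]
        H2 returns [[(-1, (9))]]
  branch[1] choose=6:
    choose[0, 6] @ H2
      branch[0] choose=0:
        tell(9) @ H0 ⇒ log+=9
        H0 returns (4, (9))
        H1 returns [(4, (9))]
        H2 returns [[(4, (9))]]
      branch[1] choose=6:
        tell(9) @ H0 ⇒ log+=9
        H0 returns (4, (9))
        H1 returns [(4, (9))]
        H2 returns [[(4, (9))]]
= [[(-1, (9))], [(-1, (9))], [(4, (9))], [(4, (9))]]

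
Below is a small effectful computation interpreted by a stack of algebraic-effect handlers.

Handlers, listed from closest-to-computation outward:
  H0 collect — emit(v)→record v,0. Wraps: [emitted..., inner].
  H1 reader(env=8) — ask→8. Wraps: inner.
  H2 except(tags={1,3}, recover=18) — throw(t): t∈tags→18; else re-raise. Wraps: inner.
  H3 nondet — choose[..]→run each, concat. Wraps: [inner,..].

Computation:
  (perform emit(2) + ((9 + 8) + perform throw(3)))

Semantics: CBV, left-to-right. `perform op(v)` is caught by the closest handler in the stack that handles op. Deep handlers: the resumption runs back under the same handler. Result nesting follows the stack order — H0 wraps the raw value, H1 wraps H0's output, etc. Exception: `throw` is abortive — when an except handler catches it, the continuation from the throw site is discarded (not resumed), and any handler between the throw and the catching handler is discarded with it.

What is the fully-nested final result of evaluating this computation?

Working:
emit(2) @ H0 ⇒ out+=2
throw(3) @ H2 caught ⇒ 18
H3 returns [18]
= [18]

Answer: [18]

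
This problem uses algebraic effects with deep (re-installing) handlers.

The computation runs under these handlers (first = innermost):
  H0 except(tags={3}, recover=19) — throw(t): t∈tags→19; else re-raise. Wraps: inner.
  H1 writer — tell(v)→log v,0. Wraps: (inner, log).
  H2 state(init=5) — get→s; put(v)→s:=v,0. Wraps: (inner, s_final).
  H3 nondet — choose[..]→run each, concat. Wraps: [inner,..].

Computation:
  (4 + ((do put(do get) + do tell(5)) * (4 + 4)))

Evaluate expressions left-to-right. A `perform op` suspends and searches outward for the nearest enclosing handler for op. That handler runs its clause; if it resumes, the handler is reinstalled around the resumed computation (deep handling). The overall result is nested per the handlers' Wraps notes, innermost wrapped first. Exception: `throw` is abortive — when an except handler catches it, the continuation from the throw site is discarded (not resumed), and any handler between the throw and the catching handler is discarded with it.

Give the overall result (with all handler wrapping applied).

Answer: [((4, (5)), 5)]

Working:
get @ H2 ⇒ 5
put(5) @ H2 ⇒ s:=5
tell(5) @ H1 ⇒ log+=5
H0 returns 4
H1 returns (4, (5))
H2 returns ((4, (5)), 5)
H3 returns [((4, (5)), 5)]
= [((4, (5)), 5)]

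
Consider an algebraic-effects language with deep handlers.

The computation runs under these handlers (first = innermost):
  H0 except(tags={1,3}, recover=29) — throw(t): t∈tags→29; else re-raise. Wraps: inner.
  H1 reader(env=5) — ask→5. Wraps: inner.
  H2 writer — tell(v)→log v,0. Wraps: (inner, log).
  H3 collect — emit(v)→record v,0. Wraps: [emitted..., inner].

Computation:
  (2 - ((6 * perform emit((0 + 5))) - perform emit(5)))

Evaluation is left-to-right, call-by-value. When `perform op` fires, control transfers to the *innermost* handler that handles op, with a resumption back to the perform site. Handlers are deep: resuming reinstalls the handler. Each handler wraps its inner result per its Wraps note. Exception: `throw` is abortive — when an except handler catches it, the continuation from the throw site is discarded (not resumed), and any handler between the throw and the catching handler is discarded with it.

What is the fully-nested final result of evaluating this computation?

Evaluation trace:
emit(5) @ H3 ⇒ out+=5
emit(5) @ H3 ⇒ out+=5
H0 returns 2
H1 returns 2
H2 returns (2, ())
H3 returns [5, 5, (2, ())]
= [5, 5, (2, ())]

Answer: [5, 5, (2, ())]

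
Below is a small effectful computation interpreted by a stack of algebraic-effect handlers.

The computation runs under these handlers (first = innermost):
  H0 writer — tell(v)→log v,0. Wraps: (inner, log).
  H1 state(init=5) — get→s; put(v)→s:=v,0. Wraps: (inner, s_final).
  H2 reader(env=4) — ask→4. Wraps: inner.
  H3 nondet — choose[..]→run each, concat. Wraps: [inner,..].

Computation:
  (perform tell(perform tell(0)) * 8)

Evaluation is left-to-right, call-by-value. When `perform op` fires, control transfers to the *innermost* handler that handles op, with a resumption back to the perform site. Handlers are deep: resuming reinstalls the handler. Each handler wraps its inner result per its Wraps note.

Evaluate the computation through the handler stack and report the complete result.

Answer: [((0, (0, 0)), 5)]

Working:
tell(0) @ H0 ⇒ log+=0
tell(0) @ H0 ⇒ log+=0
H0 returns (0, (0, 0))
H1 returns ((0, (0, 0)), 5)
H2 returns ((0, (0, 0)), 5)
H3 returns [((0, (0, 0)), 5)]
= [((0, (0, 0)), 5)]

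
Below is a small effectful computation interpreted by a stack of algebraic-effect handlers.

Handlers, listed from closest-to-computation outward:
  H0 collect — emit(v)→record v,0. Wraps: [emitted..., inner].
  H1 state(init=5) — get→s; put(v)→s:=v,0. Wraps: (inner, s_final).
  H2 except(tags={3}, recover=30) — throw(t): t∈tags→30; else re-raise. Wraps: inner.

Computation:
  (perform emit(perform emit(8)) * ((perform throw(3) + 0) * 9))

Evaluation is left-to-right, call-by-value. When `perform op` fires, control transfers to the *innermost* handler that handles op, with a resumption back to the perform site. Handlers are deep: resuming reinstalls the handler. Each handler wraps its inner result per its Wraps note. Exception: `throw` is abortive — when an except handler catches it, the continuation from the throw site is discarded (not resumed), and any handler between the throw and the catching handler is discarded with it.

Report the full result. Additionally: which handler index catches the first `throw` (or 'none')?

Working:
emit(8) @ H0 ⇒ out+=8
emit(0) @ H0 ⇒ out+=0
throw(3) @ H2 caught ⇒ 30
= 30

Answer: 30 ; first throw caught by: H2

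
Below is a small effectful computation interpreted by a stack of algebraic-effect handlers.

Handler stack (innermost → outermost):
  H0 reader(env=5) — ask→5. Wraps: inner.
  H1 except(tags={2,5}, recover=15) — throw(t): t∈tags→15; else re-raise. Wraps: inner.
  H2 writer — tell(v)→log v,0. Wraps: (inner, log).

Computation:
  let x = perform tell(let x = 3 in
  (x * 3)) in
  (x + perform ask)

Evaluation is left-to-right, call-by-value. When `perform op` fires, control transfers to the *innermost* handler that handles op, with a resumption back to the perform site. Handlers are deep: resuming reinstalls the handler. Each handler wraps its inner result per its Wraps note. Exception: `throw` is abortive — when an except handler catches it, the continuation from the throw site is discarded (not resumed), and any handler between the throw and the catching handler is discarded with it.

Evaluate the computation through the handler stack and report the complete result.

Answer: (5, (9))

Evaluation trace:
tell(9) @ H2 ⇒ log+=9
ask @ H0 ⇒ 5
H0 returns 5
H1 returns 5
H2 returns (5, (9))
= (5, (9))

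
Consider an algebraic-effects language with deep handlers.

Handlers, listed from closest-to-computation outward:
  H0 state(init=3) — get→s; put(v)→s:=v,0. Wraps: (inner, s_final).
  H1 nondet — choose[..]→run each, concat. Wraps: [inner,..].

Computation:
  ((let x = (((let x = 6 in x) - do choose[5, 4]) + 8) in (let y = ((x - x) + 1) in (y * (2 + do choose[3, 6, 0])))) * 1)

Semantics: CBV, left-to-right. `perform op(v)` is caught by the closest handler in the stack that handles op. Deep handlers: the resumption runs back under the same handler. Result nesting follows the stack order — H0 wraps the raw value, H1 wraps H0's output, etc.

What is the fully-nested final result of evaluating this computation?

Answer: [(5, 3), (8, 3), (2, 3), (5, 3), (8, 3), (2, 3)]

Evaluation trace:
choose[5, 4] @ H1
  branch[0] choose=5:
    choose[3, 6, 0] @ H1
      branch[0] choose=3:
        H0 returns (5, 3)
        H1 returns [(5, 3)]
      branch[1] choose=6:
        H0 returns (8, 3)
        H1 returns [(8, 3)]
      branch[2] choose=0:
        H0 returns (2, 3)
        H1 returns [(2, 3)]
  branch[1] choose=4:
    choose[3, 6, 0] @ H1
      branch[0] choose=3:
        H0 returns (5, 3)
        H1 returns [(5, 3)]
      branch[1] choose=6:
        H0 returns (8, 3)
        H1 returns [(8, 3)]
      branch[2] choose=0:
        H0 returns (2, 3)
        H1 returns [(2, 3)]
= [(5, 3), (8, 3), (2, 3), (5, 3), (8, 3), (2, 3)]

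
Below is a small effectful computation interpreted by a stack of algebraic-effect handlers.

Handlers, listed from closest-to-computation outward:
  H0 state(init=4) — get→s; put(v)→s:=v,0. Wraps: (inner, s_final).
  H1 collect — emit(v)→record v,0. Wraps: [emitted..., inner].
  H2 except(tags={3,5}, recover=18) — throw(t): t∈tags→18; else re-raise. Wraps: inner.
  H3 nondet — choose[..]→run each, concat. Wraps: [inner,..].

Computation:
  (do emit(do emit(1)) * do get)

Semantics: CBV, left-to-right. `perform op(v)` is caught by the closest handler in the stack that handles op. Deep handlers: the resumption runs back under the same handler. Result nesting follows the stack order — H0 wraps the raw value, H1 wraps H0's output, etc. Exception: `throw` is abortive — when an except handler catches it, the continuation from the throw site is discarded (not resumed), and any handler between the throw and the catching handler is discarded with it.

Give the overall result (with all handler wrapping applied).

Working:
emit(1) @ H1 ⇒ out+=1
emit(0) @ H1 ⇒ out+=0
get @ H0 ⇒ 4
H0 returns (0, 4)
H1 returns [1, 0, (0, 4)]
H2 returns [1, 0, (0, 4)]
H3 returns [[1, 0, (0, 4)]]
= [[1, 0, (0, 4)]]

Answer: [[1, 0, (0, 4)]]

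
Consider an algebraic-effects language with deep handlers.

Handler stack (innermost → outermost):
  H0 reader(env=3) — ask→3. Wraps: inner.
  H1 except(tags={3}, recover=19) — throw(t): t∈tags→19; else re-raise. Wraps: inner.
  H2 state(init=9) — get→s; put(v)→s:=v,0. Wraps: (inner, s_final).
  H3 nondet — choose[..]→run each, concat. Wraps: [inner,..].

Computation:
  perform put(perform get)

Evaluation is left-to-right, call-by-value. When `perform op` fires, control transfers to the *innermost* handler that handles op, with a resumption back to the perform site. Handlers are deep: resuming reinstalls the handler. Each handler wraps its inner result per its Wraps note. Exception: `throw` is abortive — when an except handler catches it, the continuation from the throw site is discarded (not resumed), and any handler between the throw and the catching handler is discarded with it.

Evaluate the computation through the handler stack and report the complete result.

Answer: [(0, 9)]

Working:
get @ H2 ⇒ 9
put(9) @ H2 ⇒ s:=9
H0 returns 0
H1 returns 0
H2 returns (0, 9)
H3 returns [(0, 9)]
= [(0, 9)]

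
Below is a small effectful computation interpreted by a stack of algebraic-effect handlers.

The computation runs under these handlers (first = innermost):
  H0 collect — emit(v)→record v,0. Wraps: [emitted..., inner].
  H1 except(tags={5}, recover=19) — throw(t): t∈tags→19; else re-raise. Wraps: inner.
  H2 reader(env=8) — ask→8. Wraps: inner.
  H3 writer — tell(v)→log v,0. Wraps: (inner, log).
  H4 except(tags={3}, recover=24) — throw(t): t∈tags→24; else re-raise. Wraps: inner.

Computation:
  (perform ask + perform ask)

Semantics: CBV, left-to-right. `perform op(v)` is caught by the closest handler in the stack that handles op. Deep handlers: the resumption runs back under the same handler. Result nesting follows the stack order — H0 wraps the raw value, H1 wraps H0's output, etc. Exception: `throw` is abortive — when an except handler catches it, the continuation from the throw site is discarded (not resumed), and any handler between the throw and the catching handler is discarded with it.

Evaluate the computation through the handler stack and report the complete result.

Answer: ([16], ())

Evaluation trace:
ask @ H2 ⇒ 8
ask @ H2 ⇒ 8
H0 returns [16]
H1 returns [16]
H2 returns [16]
H3 returns ([16], ())
H4 returns ([16], ())
= ([16], ())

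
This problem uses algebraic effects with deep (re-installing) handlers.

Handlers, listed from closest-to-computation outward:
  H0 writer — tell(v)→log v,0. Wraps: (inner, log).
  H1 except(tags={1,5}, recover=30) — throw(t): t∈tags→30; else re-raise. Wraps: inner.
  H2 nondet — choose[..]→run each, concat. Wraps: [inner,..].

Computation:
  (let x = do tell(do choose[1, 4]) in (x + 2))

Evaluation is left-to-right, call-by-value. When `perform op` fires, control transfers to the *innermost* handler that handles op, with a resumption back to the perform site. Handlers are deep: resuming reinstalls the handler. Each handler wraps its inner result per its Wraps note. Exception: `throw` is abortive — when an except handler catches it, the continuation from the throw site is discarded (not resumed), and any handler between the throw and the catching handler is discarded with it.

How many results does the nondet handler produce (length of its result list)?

Answer: 2

Working:
choose[1, 4] @ H2
  branch[0] choose=1:
    tell(1) @ H0 ⇒ log+=1
    H0 returns (2, (1))
    H1 returns (2, (1))
    H2 returns [(2, (1))]
  branch[1] choose=4:
    tell(4) @ H0 ⇒ log+=4
    H0 returns (2, (4))
    H1 returns (2, (4))
    H2 returns [(2, (4))]
= [(2, (1)), (2, (4))]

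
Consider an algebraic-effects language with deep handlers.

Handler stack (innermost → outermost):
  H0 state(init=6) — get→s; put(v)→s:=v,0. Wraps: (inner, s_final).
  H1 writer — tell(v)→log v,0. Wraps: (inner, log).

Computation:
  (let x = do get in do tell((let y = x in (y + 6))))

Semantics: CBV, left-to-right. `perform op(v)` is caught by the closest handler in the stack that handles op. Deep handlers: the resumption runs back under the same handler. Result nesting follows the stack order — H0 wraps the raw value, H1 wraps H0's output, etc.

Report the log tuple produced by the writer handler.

Evaluation trace:
get @ H0 ⇒ 6
tell(12) @ H1 ⇒ log+=12
H0 returns (0, 6)
H1 returns ((0, 6), (12))
= ((0, 6), (12))

Answer: (12)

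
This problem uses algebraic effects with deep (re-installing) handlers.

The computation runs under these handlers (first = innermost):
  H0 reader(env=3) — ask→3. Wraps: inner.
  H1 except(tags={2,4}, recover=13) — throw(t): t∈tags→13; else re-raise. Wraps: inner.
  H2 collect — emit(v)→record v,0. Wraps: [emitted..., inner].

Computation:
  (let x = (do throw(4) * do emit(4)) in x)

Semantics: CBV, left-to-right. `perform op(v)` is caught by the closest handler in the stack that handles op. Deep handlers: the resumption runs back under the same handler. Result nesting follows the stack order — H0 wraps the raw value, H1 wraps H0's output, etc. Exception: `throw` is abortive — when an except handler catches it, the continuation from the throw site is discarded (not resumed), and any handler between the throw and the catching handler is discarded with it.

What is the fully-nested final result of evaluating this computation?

Answer: [13]

Evaluation trace:
throw(4) @ H1 caught ⇒ 13
H2 returns [13]
= [13]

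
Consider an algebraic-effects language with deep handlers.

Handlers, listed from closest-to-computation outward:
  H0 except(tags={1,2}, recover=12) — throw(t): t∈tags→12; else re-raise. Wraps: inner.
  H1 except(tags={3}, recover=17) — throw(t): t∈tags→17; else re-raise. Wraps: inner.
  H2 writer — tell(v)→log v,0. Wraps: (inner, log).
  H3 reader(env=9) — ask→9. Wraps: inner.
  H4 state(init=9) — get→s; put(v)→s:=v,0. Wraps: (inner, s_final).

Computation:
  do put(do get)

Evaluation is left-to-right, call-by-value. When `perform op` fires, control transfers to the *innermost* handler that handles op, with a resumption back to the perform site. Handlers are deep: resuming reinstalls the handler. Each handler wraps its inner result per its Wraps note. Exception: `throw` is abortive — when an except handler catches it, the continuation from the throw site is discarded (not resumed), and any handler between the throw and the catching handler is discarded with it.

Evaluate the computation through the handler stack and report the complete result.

Answer: ((0, ()), 9)

Working:
get @ H4 ⇒ 9
put(9) @ H4 ⇒ s:=9
H0 returns 0
H1 returns 0
H2 returns (0, ())
H3 returns (0, ())
H4 returns ((0, ()), 9)
= ((0, ()), 9)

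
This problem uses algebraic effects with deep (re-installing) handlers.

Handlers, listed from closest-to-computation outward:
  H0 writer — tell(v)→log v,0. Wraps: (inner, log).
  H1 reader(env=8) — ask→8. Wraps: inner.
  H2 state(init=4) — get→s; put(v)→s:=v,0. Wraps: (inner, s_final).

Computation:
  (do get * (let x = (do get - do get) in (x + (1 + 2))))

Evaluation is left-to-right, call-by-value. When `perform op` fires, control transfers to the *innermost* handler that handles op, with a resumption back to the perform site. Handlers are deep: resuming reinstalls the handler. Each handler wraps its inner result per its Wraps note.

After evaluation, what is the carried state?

Answer: 4

Step-by-step:
get @ H2 ⇒ 4
get @ H2 ⇒ 4
get @ H2 ⇒ 4
H0 returns (12, ())
H1 returns (12, ())
H2 returns ((12, ()), 4)
= ((12, ()), 4)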